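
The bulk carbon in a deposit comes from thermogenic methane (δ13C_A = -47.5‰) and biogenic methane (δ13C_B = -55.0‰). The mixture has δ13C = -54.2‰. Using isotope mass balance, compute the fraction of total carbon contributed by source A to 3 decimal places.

δ_mix = f_A·δ_A + (1 − f_A)·δ_B  ⇒  f_A = (δ_mix − δ_B)/(δ_A − δ_B)
f_A = (-54.2 − (-55.0)) / (-47.5 − (-55.0))
f_A = 0.8 / 7.5 = 0.1067

0.107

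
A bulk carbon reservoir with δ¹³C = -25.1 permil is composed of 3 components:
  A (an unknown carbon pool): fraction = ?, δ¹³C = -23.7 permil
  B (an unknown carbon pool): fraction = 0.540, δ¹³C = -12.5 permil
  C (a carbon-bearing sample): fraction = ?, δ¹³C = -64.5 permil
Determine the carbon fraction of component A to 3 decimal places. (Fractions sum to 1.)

Let f_A and f_C be the unknown fractions; fractions sum to 1 so f_A + f_C = 0.460.
Mass balance: Σ fᵢ·δᵢ = δ_bulk ⇒ f_A·(-23.7) + f_C·(-64.5) = -25.1 − (-6.750) = -18.350
Substitute f_C = 0.460 − f_A:
f_A·(-23.7 − -64.5) = -18.350 − 0.460×(-64.5) = 11.320
f_A = 11.320 / 40.8 = 0.2775

0.277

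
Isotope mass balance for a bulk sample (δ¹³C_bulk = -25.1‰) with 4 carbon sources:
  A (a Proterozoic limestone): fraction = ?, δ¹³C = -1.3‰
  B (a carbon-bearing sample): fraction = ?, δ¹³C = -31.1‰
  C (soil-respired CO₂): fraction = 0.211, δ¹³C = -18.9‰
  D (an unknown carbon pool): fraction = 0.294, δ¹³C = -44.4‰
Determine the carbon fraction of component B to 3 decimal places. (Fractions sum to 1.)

0.249

Let f_B and f_A be the unknown fractions; fractions sum to 1 so f_B + f_A = 0.495.
Mass balance: Σ fᵢ·δᵢ = δ_bulk ⇒ f_B·(-31.1) + f_A·(-1.3) = -25.1 − (-17.041) = -8.059
Substitute f_A = 0.495 − f_B:
f_B·(-31.1 − -1.3) = -8.059 − 0.495×(-1.3) = -7.415
f_B = -7.415 / -29.8 = 0.2488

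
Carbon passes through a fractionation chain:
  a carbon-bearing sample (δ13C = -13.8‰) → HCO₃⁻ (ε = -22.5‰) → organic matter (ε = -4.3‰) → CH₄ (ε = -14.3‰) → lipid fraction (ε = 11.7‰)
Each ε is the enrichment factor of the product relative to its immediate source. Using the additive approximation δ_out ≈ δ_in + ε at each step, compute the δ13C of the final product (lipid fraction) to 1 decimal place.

-43.2‰

step 1: δ ≈ -13.8 + (-22.5) = -36.3‰
step 2: δ ≈ -36.3 + (-4.3) = -40.6‰
step 3: δ ≈ -40.6 + (-14.3) = -54.9‰
step 4: δ ≈ -54.9 + (11.7) = -43.2‰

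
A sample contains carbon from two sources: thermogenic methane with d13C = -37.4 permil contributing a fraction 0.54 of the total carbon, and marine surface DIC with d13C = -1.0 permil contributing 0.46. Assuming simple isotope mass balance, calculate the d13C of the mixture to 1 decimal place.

δ_mix = f_A·δ_A + f_B·δ_B
δ_mix = 0.54 × (-37.4) + 0.46 × (-1.0)
δ_mix = -20.20 + -0.46 = -20.66 permil

-20.7 permil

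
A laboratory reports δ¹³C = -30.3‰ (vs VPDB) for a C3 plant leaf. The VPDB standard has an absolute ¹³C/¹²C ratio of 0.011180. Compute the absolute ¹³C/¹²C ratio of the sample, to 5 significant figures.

0.010841

R_sample = R_standard × (δ¹³C/1000 + 1)
R_sample = 0.011180 × (-30.3/1000 + 1) = 0.011180 × 0.969700
R_sample = 0.0108412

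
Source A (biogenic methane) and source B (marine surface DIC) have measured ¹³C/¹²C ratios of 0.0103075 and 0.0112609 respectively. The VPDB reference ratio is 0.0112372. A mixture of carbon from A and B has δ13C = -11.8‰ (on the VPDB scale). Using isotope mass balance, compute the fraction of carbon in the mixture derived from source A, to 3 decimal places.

0.164

δ_A = (0.0103075/0.0112372 − 1)×1000 = (0.917266 − 1)×1000 = -82.734‰
δ_B = (0.0112609/0.0112372 − 1)×1000 = (1.002109 − 1)×1000 = 2.109‰
f_A = (δ_mix − δ_B)/(δ_A − δ_B) = (-11.8 − (2.109))/(-82.734 − (2.109))
f_A = -13.909 / -84.843 = 0.1639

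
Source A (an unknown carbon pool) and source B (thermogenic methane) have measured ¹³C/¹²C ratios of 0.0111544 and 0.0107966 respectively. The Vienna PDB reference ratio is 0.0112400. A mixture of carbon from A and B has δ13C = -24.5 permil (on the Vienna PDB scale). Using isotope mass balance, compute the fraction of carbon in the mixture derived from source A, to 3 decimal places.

δ_A = (0.0111544/0.0112400 − 1)×1000 = (0.992384 − 1)×1000 = -7.616 permil
δ_B = (0.0107966/0.0112400 − 1)×1000 = (0.960552 − 1)×1000 = -39.448 permil
f_A = (δ_mix − δ_B)/(δ_A − δ_B) = (-24.5 − (-39.448))/(-7.616 − (-39.448))
f_A = 14.948 / 31.833 = 0.4696

0.470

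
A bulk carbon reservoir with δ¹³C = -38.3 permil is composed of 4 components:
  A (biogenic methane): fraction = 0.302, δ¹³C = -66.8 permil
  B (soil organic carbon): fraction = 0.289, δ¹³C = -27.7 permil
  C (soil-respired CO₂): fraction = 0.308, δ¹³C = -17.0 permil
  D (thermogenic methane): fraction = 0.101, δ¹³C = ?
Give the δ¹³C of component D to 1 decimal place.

Isotope mass balance: δ_bulk = Σ fᵢ·δᵢ.
-38.3 = 0.302×(-66.8) + 0.289×(-27.7) + 0.308×(-17.0) + 0.101×δ_D
0.101·δ_D = -38.3 − (-33.415) = -4.885
δ_D = -4.885 / 0.101 = -48.37 permil

-48.4 permil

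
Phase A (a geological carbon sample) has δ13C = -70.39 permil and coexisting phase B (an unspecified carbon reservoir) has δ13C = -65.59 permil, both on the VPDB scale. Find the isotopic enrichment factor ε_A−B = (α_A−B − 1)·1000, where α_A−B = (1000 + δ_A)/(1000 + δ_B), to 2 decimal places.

-5.14 permil

α_A−B = (1000 + -70.39) / (1000 + -65.59) = 929.61 / 934.41 = 0.994863
ε_A−B = (0.994863 − 1) × 1000 = -5.137 permil
(The approximation ε ≈ δ_A − δ_B would give -4.80 permil.)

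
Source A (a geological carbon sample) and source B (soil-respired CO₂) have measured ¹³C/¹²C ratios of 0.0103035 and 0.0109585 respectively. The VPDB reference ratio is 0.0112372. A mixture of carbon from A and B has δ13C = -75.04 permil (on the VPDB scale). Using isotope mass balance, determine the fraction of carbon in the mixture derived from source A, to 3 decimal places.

0.862

δ_A = (0.0103035/0.0112372 − 1)×1000 = (0.916910 − 1)×1000 = -83.090 permil
δ_B = (0.0109585/0.0112372 − 1)×1000 = (0.975198 − 1)×1000 = -24.802 permil
f_A = (δ_mix − δ_B)/(δ_A − δ_B) = (-75.04 − (-24.802))/(-83.090 − (-24.802))
f_A = -50.238 / -58.289 = 0.8619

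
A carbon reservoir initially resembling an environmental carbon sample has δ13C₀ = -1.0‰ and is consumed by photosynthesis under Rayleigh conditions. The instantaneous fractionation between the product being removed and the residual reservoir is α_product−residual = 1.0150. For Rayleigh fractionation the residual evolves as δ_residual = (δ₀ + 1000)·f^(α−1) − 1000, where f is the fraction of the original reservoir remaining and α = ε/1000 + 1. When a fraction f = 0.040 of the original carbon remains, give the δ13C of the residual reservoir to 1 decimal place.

-48.1‰

Rayleigh residual: δ_res = (δ₀ + 1000)·f^(α−1) − 1000
α − 1 = 0.01500
f^(α−1) = 0.040^(0.01500) = 0.952864
δ_res = (-1.0 + 1000) × 0.952864 − 1000 = 951.911 − 1000 = -48.09‰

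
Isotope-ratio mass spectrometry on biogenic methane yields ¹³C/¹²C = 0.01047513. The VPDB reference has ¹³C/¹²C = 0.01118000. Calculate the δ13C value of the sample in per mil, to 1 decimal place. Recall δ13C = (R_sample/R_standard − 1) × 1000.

δ13C = (R_sample / R_standard − 1) × 1000
R_sample / R_standard = 0.01047513 / 0.01118000 = 0.936953
δ13C = (0.936953 − 1) × 1000 = -63.05 per mil

-63.0 per mil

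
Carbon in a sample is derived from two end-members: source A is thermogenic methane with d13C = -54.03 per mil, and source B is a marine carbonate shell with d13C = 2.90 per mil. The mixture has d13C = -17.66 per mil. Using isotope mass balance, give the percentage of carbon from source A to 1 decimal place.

36.1%

δ_mix = f_A·δ_A + (1 − f_A)·δ_B  ⇒  f_A = (δ_mix − δ_B)/(δ_A − δ_B)
f_A = (-17.66 − (2.90)) / (-54.03 − (2.90))
f_A = -20.56 / -56.93 = 0.3611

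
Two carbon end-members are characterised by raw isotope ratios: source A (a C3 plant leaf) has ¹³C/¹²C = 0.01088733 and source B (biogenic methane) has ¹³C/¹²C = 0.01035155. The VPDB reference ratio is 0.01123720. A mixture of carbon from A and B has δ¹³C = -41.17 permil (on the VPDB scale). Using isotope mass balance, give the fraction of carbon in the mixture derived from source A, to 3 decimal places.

δ_A = (0.01088733/0.01123720 − 1)×1000 = (0.968865 − 1)×1000 = -31.135 permil
δ_B = (0.01035155/0.01123720 − 1)×1000 = (0.921186 − 1)×1000 = -78.814 permil
f_A = (δ_mix − δ_B)/(δ_A − δ_B) = (-41.17 − (-78.814))/(-31.135 − (-78.814))
f_A = 37.644 / 47.679 = 0.7895

0.790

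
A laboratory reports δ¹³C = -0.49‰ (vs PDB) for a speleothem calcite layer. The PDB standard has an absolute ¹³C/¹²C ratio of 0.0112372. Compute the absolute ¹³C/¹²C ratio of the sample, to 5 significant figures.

R_sample = R_standard × (δ¹³C/1000 + 1)
R_sample = 0.0112372 × (-0.49/1000 + 1) = 0.0112372 × 0.999510
R_sample = 0.0112317

0.011232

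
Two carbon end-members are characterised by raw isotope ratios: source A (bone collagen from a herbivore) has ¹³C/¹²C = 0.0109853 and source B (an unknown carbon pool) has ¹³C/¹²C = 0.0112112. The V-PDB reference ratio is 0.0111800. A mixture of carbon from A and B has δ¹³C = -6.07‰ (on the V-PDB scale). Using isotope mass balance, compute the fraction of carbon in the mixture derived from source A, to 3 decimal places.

δ_A = (0.0109853/0.0111800 − 1)×1000 = (0.982585 − 1)×1000 = -17.415‰
δ_B = (0.0112112/0.0111800 − 1)×1000 = (1.002791 − 1)×1000 = 2.791‰
f_A = (δ_mix − δ_B)/(δ_A − δ_B) = (-6.07 − (2.791))/(-17.415 − (2.791))
f_A = -8.861 / -20.206 = 0.4385

0.439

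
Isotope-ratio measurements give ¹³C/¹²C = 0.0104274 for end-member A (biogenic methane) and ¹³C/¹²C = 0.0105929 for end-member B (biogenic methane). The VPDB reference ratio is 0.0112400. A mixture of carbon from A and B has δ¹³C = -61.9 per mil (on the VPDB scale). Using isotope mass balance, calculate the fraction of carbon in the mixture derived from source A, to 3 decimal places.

δ_A = (0.0104274/0.0112400 − 1)×1000 = (0.927705 − 1)×1000 = -72.295 per mil
δ_B = (0.0105929/0.0112400 − 1)×1000 = (0.942429 − 1)×1000 = -57.571 per mil
f_A = (δ_mix − δ_B)/(δ_A − δ_B) = (-61.9 − (-57.571))/(-72.295 − (-57.571))
f_A = -4.329 / -14.724 = 0.2940

0.294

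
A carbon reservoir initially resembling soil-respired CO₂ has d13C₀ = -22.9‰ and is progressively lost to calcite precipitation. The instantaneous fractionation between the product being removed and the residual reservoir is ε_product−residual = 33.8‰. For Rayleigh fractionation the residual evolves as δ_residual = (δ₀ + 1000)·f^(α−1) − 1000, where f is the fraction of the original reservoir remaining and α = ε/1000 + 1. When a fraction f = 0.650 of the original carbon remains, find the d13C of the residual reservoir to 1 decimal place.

-37.0‰

Rayleigh residual: δ_res = (δ₀ + 1000)·f^(α−1) − 1000
α = ε/1000 + 1 = 1.03380, so α − 1 = 0.03380
f^(α−1) = 0.650^(0.03380) = 0.985545
δ_res = (-22.9 + 1000) × 0.985545 − 1000 = 962.976 − 1000 = -37.02‰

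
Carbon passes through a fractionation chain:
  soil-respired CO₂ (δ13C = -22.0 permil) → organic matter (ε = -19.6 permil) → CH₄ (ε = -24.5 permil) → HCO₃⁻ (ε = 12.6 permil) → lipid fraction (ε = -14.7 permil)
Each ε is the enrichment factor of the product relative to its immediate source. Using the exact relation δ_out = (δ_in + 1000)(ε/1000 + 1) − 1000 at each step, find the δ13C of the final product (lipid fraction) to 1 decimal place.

step 1: δ = (-22.00 + 1000)·(-19.6/1000 + 1) − 1000 = -41.17 permil
step 2: δ = (-41.17 + 1000)·(-24.5/1000 + 1) − 1000 = -64.66 permil
step 3: δ = (-64.66 + 1000)·(12.6/1000 + 1) − 1000 = -52.87 permil
step 4: δ = (-52.87 + 1000)·(-14.7/1000 + 1) − 1000 = -66.80 permil

-66.8 permil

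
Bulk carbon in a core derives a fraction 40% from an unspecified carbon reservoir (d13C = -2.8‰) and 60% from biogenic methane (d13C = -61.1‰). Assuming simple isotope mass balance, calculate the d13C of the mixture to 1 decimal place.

δ_mix = f_A·δ_A + f_B·δ_B
δ_mix = 0.40 × (-2.8) + 0.60 × (-61.1)
δ_mix = -1.12 + -36.66 = -37.78‰

-37.8‰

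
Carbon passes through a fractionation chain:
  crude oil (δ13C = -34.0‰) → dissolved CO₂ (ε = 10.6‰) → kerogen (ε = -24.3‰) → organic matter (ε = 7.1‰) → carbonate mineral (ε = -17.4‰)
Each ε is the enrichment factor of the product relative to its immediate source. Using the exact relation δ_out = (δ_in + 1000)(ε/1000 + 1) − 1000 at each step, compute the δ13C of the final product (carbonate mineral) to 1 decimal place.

step 1: δ = (-34.00 + 1000)·(10.6/1000 + 1) − 1000 = -23.76‰
step 2: δ = (-23.76 + 1000)·(-24.3/1000 + 1) − 1000 = -47.48‰
step 3: δ = (-47.48 + 1000)·(7.1/1000 + 1) − 1000 = -40.72‰
step 4: δ = (-40.72 + 1000)·(-17.4/1000 + 1) − 1000 = -57.41‰

-57.4‰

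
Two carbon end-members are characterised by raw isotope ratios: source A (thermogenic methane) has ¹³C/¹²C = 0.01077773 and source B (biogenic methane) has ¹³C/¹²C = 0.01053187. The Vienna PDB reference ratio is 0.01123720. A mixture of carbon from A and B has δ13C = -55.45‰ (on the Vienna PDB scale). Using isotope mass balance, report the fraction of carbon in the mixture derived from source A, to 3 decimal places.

δ_A = (0.01077773/0.01123720 − 1)×1000 = (0.959112 − 1)×1000 = -40.888‰
δ_B = (0.01053187/0.01123720 − 1)×1000 = (0.937233 − 1)×1000 = -62.767‰
f_A = (δ_mix − δ_B)/(δ_A − δ_B) = (-55.45 − (-62.767))/(-40.888 − (-62.767))
f_A = 7.317 / 21.879 = 0.3344

0.334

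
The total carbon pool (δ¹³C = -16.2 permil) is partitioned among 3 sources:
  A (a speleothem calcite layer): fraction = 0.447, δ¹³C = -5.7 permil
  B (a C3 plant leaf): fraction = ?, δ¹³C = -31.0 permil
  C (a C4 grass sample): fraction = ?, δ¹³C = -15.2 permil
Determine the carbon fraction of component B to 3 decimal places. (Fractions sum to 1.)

0.332

Let f_B and f_C be the unknown fractions; fractions sum to 1 so f_B + f_C = 0.553.
Mass balance: Σ fᵢ·δᵢ = δ_bulk ⇒ f_B·(-31.0) + f_C·(-15.2) = -16.2 − (-2.548) = -13.652
Substitute f_C = 0.553 − f_B:
f_B·(-31.0 − -15.2) = -13.652 − 0.553×(-15.2) = -5.246
f_B = -5.246 / -15.8 = 0.3321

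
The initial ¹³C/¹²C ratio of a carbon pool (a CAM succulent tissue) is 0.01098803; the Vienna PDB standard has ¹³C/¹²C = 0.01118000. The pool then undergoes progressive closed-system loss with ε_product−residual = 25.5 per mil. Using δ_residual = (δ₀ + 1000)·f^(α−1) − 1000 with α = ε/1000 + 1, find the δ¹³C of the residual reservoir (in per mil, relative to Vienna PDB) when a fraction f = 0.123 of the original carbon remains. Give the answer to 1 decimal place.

-68.3 per mil

δ₀ = (0.01098803/0.01118000 − 1)×1000 = (0.982829 − 1)×1000 = -17.171 per mil
α − 1 = ε/1000 = 0.0255
f^(α−1) = 0.123^(0.0255) = 0.947966
δ_res = (-17.171 + 1000) × 0.947966 − 1000 = 931.688 − 1000 = -68.31 per mil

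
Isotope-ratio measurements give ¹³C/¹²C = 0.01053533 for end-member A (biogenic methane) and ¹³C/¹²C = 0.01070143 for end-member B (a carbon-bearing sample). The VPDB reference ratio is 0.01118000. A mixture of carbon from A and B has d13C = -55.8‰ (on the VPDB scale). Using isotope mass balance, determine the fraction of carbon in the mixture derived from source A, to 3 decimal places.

δ_A = (0.01053533/0.01118000 − 1)×1000 = (0.942337 − 1)×1000 = -57.663‰
δ_B = (0.01070143/0.01118000 − 1)×1000 = (0.957194 − 1)×1000 = -42.806‰
f_A = (δ_mix − δ_B)/(δ_A − δ_B) = (-55.8 − (-42.806))/(-57.663 − (-42.806))
f_A = -12.994 / -14.857 = 0.8746

0.875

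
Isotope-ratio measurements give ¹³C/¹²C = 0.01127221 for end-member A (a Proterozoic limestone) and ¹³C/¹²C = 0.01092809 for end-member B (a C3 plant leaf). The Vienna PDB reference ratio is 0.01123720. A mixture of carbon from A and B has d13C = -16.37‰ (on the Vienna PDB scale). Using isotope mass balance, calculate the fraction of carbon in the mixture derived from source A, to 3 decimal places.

0.364

δ_A = (0.01127221/0.01123720 − 1)×1000 = (1.003116 − 1)×1000 = 3.116‰
δ_B = (0.01092809/0.01123720 − 1)×1000 = (0.972492 − 1)×1000 = -27.508‰
f_A = (δ_mix − δ_B)/(δ_A − δ_B) = (-16.37 − (-27.508))/(3.116 − (-27.508))
f_A = 11.138 / 30.623 = 0.3637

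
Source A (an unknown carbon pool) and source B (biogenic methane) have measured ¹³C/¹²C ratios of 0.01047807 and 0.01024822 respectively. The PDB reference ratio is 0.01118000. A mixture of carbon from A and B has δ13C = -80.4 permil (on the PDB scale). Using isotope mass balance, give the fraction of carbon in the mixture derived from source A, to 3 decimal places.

δ_A = (0.01047807/0.01118000 − 1)×1000 = (0.937216 − 1)×1000 = -62.784 permil
δ_B = (0.01024822/0.01118000 − 1)×1000 = (0.916657 − 1)×1000 = -83.343 permil
f_A = (δ_mix − δ_B)/(δ_A − δ_B) = (-80.4 − (-83.343))/(-62.784 − (-83.343))
f_A = 2.943 / 20.559 = 0.1432

0.143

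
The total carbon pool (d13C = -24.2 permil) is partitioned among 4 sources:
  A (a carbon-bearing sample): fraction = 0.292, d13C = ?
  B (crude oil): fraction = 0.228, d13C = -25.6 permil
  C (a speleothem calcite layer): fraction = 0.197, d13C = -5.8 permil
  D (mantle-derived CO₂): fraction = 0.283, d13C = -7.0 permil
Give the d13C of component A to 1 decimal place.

Isotope mass balance: δ_bulk = Σ fᵢ·δᵢ.
-24.2 = 0.292×δ_A + 0.228×(-25.6) + 0.197×(-5.8) + 0.283×(-7.0)
0.292·δ_A = -24.2 − (-8.960) = -15.240
δ_A = -15.240 / 0.292 = -52.19 permil

-52.2 permil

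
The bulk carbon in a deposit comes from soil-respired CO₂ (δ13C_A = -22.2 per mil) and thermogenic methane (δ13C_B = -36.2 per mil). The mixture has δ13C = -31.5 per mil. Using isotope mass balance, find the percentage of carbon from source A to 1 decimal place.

33.6%

δ_mix = f_A·δ_A + (1 − f_A)·δ_B  ⇒  f_A = (δ_mix − δ_B)/(δ_A − δ_B)
f_A = (-31.5 − (-36.2)) / (-22.2 − (-36.2))
f_A = 4.7 / 14.0 = 0.3357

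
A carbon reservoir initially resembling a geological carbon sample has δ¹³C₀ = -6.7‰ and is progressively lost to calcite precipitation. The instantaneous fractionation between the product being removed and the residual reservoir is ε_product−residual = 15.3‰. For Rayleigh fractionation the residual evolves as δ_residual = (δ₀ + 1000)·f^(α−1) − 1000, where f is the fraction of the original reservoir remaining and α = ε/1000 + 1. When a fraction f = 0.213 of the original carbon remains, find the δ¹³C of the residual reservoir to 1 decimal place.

Rayleigh residual: δ_res = (δ₀ + 1000)·f^(α−1) − 1000
α = ε/1000 + 1 = 1.01530, so α − 1 = 0.01530
f^(α−1) = 0.213^(0.01530) = 0.976617
δ_res = (-6.7 + 1000) × 0.976617 − 1000 = 970.074 − 1000 = -29.93‰

-29.9‰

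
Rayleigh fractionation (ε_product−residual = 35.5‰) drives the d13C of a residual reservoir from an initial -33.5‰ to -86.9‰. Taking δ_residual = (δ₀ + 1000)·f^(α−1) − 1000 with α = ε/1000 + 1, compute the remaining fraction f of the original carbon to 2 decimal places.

0.20

α − 1 = ε/1000 = 0.0355
(δ_res + 1000)/(δ₀ + 1000) = (-86.9 + 1000)/(-33.5 + 1000) = 913.1/966.5 = 0.944749
f = 0.944749^(1/0.0355) = exp(ln(0.944749)/0.0355) = exp(-0.05684/0.0355)
f = exp(-1.6010) = 0.2017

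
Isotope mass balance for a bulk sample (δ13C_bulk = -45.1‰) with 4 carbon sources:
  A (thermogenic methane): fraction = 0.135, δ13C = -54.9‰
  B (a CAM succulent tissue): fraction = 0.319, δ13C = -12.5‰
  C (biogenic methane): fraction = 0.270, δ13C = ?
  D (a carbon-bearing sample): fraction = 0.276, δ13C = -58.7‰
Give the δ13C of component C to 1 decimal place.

-64.8‰

Isotope mass balance: δ_bulk = Σ fᵢ·δᵢ.
-45.1 = 0.135×(-54.9) + 0.319×(-12.5) + 0.270×δ_C + 0.276×(-58.7)
0.270·δ_C = -45.1 − (-27.600) = -17.500
δ_C = -17.500 / 0.270 = -64.81‰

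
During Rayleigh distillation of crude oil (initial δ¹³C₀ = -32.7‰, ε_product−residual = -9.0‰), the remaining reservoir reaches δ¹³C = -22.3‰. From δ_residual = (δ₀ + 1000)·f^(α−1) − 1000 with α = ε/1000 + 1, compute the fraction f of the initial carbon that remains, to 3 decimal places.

0.305

α − 1 = ε/1000 = -0.0090
(δ_res + 1000)/(δ₀ + 1000) = (-22.3 + 1000)/(-32.7 + 1000) = 977.7/967.3 = 1.010752
f = 1.010752^(1/-0.0090) = exp(ln(1.010752)/-0.0090) = exp(0.01069/-0.0090)
f = exp(-1.1882) = 0.3048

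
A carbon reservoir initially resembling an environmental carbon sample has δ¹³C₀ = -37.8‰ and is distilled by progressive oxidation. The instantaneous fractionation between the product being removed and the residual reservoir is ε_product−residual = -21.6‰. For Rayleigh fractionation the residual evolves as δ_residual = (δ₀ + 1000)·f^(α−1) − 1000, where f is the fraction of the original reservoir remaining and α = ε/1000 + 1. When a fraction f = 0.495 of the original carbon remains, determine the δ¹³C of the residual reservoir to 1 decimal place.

Rayleigh residual: δ_res = (δ₀ + 1000)·f^(α−1) − 1000
α = ε/1000 + 1 = 0.97840, so α − 1 = -0.02160
f^(α−1) = 0.495^(-0.02160) = 1.015305
δ_res = (-37.8 + 1000) × 1.015305 − 1000 = 976.926 − 1000 = -23.07‰

-23.1‰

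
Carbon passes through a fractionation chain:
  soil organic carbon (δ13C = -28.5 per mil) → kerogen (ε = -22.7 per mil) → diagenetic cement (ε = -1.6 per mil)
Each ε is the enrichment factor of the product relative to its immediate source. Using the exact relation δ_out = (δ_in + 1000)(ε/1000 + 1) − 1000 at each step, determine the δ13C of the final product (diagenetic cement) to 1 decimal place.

step 1: δ = (-28.50 + 1000)·(-22.7/1000 + 1) − 1000 = -50.55 per mil
step 2: δ = (-50.55 + 1000)·(-1.6/1000 + 1) − 1000 = -52.07 per mil

-52.1 per mil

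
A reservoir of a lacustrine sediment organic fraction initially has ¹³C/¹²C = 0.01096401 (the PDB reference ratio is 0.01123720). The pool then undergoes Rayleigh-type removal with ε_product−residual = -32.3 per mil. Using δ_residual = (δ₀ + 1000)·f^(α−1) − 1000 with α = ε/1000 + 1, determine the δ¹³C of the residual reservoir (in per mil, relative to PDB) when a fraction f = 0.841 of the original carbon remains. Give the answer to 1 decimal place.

δ₀ = (0.01096401/0.01123720 − 1)×1000 = (0.975689 − 1)×1000 = -24.311 per mil
α − 1 = ε/1000 = -0.0323
f^(α−1) = 0.841^(-0.0323) = 1.005609
δ_res = (-24.311 + 1000) × 1.005609 − 1000 = 981.161 − 1000 = -18.84 per mil

-18.8 per mil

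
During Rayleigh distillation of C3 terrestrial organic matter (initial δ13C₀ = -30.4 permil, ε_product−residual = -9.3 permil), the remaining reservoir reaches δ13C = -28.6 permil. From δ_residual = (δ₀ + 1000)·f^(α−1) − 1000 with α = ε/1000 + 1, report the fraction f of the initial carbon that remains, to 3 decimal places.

0.819

α − 1 = ε/1000 = -0.0093
(δ_res + 1000)/(δ₀ + 1000) = (-28.6 + 1000)/(-30.4 + 1000) = 971.4/969.6 = 1.001856
f = 1.001856^(1/-0.0093) = exp(ln(1.001856)/-0.0093) = exp(0.00185/-0.0093)
f = exp(-0.1994) = 0.8192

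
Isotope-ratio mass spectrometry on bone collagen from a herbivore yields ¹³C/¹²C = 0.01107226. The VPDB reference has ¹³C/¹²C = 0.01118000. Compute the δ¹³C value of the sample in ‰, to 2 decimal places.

-9.64‰

δ¹³C = (R_sample / R_standard − 1) × 1000
R_sample / R_standard = 0.01107226 / 0.01118000 = 0.990363
δ¹³C = (0.990363 − 1) × 1000 = -9.637‰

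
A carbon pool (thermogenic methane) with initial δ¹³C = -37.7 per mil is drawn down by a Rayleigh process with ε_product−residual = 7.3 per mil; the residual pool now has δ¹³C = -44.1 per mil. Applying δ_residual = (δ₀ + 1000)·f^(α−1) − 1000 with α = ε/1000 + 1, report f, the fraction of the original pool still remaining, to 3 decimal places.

α − 1 = ε/1000 = 0.0073
(δ_res + 1000)/(δ₀ + 1000) = (-44.1 + 1000)/(-37.7 + 1000) = 955.9/962.3 = 0.993349
f = 0.993349^(1/0.0073) = exp(ln(0.993349)/0.0073) = exp(-0.00667/0.0073)
f = exp(-0.9141) = 0.4009

0.401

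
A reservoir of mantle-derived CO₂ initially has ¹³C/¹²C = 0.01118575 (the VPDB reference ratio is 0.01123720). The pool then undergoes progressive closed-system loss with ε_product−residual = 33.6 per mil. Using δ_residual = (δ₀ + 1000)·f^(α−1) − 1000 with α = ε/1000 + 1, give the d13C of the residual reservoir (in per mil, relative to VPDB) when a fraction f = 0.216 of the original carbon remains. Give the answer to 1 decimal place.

δ₀ = (0.01118575/0.01123720 − 1)×1000 = (0.995421 − 1)×1000 = -4.579 per mil
α − 1 = ε/1000 = 0.0336
f^(α−1) = 0.216^(0.0336) = 0.949812
δ_res = (-4.579 + 1000) × 0.949812 − 1000 = 945.463 − 1000 = -54.54 per mil

-54.5 per mil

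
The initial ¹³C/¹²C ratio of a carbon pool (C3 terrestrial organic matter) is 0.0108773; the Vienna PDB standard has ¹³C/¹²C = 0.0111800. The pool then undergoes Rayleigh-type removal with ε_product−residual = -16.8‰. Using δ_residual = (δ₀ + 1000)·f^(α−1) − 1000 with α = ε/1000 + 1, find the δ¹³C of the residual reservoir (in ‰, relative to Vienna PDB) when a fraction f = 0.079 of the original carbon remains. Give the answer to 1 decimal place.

15.3‰

δ₀ = (0.0108773/0.0111800 − 1)×1000 = (0.972925 − 1)×1000 = -27.075‰
α − 1 = ε/1000 = -0.0168
f^(α−1) = 0.079^(-0.0168) = 1.043566
δ_res = (-27.075 + 1000) × 1.043566 − 1000 = 1015.311 − 1000 = 15.31‰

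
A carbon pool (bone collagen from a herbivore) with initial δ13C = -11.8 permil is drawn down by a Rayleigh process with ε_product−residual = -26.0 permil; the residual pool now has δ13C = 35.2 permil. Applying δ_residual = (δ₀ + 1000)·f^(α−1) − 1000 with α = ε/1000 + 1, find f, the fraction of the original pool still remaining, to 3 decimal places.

α − 1 = ε/1000 = -0.0260
(δ_res + 1000)/(δ₀ + 1000) = (35.2 + 1000)/(-11.8 + 1000) = 1035.2/988.2 = 1.047561
f = 1.047561^(1/-0.0260) = exp(ln(1.047561)/-0.0260) = exp(0.04646/-0.0260)
f = exp(-1.7871) = 0.1674

0.167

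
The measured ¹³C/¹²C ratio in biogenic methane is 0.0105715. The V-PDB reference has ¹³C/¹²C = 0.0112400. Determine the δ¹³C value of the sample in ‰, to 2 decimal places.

-59.48‰

δ¹³C = (R_sample / R_standard − 1) × 1000
R_sample / R_standard = 0.0105715 / 0.0112400 = 0.940525
δ¹³C = (0.940525 − 1) × 1000 = -59.475‰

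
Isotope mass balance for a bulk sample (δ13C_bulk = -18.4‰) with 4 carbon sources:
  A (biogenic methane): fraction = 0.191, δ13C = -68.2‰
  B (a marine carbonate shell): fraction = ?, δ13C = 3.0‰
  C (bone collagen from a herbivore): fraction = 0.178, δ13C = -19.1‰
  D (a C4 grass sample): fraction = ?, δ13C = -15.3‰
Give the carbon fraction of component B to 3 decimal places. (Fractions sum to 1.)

0.420

Let f_B and f_D be the unknown fractions; fractions sum to 1 so f_B + f_D = 0.631.
Mass balance: Σ fᵢ·δᵢ = δ_bulk ⇒ f_B·(3.0) + f_D·(-15.3) = -18.4 − (-16.426) = -1.974
Substitute f_D = 0.631 − f_B:
f_B·(3.0 − -15.3) = -1.974 − 0.631×(-15.3) = 7.680
f_B = 7.680 / 18.3 = 0.4197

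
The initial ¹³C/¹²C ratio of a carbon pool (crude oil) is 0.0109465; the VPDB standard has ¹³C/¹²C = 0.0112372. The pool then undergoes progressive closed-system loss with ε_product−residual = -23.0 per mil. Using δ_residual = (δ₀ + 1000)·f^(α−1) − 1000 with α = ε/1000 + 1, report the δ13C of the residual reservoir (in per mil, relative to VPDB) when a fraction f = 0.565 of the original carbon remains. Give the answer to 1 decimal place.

δ₀ = (0.0109465/0.0112372 − 1)×1000 = (0.974131 − 1)×1000 = -25.869 per mil
α − 1 = ε/1000 = -0.0230
f^(α−1) = 0.565^(-0.0230) = 1.013218
δ_res = (-25.869 + 1000) × 1.013218 − 1000 = 987.007 − 1000 = -12.99 per mil

-13.0 per mil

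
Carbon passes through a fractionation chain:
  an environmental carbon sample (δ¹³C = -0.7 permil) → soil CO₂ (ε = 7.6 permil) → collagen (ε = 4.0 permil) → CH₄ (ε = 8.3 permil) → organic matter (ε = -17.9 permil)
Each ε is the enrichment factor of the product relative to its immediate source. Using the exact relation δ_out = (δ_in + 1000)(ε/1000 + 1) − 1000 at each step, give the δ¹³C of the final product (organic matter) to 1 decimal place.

step 1: δ = (-0.70 + 1000)·(7.6/1000 + 1) − 1000 = 6.89 permil
step 2: δ = (6.89 + 1000)·(4.0/1000 + 1) − 1000 = 10.92 permil
step 3: δ = (10.92 + 1000)·(8.3/1000 + 1) − 1000 = 19.31 permil
step 4: δ = (19.31 + 1000)·(-17.9/1000 + 1) − 1000 = 1.07 permil

1.1 permil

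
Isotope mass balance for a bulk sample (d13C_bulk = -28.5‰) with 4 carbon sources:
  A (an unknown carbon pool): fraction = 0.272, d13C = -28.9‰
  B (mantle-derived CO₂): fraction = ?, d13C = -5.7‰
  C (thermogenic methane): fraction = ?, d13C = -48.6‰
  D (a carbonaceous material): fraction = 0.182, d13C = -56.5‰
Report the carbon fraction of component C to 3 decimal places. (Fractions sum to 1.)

Let f_C and f_B be the unknown fractions; fractions sum to 1 so f_C + f_B = 0.546.
Mass balance: Σ fᵢ·δᵢ = δ_bulk ⇒ f_C·(-48.6) + f_B·(-5.7) = -28.5 − (-18.144) = -10.356
Substitute f_B = 0.546 − f_C:
f_C·(-48.6 − -5.7) = -10.356 − 0.546×(-5.7) = -7.244
f_C = -7.244 / -42.9 = 0.1689

0.169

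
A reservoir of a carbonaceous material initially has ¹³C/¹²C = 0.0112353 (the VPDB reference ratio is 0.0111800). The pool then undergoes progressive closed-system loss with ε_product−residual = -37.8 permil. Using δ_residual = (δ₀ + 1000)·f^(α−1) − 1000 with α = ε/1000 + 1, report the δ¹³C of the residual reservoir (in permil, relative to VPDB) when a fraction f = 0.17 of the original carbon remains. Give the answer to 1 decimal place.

74.6 permil

δ₀ = (0.0112353/0.0111800 − 1)×1000 = (1.004946 − 1)×1000 = 4.946 permil
α − 1 = ε/1000 = -0.0378
f^(α−1) = 0.17^(-0.0378) = 1.069274
δ_res = (4.946 + 1000) × 1.069274 − 1000 = 1074.563 − 1000 = 74.56 permil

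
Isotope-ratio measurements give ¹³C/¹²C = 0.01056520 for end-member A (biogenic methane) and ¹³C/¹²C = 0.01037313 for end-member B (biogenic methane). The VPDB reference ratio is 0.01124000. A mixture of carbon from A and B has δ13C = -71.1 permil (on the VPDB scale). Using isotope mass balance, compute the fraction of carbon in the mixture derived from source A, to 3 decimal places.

0.353

δ_A = (0.01056520/0.01124000 − 1)×1000 = (0.939964 − 1)×1000 = -60.036 permil
δ_B = (0.01037313/0.01124000 − 1)×1000 = (0.922876 − 1)×1000 = -77.124 permil
f_A = (δ_mix − δ_B)/(δ_A − δ_B) = (-71.1 − (-77.124))/(-60.036 − (-77.124))
f_A = 6.024 / 17.088 = 0.3525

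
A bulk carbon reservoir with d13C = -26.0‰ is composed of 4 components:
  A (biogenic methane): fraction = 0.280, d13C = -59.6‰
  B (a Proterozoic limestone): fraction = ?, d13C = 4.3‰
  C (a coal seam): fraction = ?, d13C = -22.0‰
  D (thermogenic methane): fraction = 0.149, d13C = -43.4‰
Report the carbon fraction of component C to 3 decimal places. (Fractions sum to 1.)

Let f_C and f_B be the unknown fractions; fractions sum to 1 so f_C + f_B = 0.571.
Mass balance: Σ fᵢ·δᵢ = δ_bulk ⇒ f_C·(-22.0) + f_B·(4.3) = -26.0 − (-23.155) = -2.845
Substitute f_B = 0.571 − f_C:
f_C·(-22.0 − 4.3) = -2.845 − 0.571×(4.3) = -5.301
f_C = -5.301 / -26.3 = 0.2015

0.202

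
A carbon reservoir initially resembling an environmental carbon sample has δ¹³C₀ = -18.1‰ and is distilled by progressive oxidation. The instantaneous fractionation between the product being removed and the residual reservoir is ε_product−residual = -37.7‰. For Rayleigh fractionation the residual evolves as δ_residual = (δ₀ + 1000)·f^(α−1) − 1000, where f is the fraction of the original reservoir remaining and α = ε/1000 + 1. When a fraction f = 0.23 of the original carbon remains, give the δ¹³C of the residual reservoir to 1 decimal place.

Rayleigh residual: δ_res = (δ₀ + 1000)·f^(α−1) − 1000
α = ε/1000 + 1 = 0.96230, so α − 1 = -0.03770
f^(α−1) = 0.23^(-0.03770) = 1.056970
δ_res = (-18.1 + 1000) × 1.056970 − 1000 = 1037.839 − 1000 = 37.84‰

37.8‰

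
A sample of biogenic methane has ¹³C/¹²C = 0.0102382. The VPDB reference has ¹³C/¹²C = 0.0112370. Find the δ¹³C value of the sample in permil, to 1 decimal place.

δ¹³C = (R_sample / R_standard − 1) × 1000
R_sample / R_standard = 0.0102382 / 0.0112370 = 0.911115
δ¹³C = (0.911115 − 1) × 1000 = -88.88 permil

-88.9 permil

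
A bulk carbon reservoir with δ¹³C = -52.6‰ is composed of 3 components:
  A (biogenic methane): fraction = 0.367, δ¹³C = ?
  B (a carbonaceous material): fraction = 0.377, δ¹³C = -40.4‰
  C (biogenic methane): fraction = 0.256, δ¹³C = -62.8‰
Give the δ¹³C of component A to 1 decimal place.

-58.0‰

Isotope mass balance: δ_bulk = Σ fᵢ·δᵢ.
-52.6 = 0.367×δ_A + 0.377×(-40.4) + 0.256×(-62.8)
0.367·δ_A = -52.6 − (-31.308) = -21.292
δ_A = -21.292 / 0.367 = -58.02‰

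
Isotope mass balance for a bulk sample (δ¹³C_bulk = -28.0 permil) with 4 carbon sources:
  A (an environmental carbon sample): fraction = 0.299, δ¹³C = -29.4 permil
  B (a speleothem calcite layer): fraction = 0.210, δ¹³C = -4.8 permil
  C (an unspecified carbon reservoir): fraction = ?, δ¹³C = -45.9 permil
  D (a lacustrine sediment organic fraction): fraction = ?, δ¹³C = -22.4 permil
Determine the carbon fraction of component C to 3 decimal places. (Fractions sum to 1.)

Let f_C and f_D be the unknown fractions; fractions sum to 1 so f_C + f_D = 0.491.
Mass balance: Σ fᵢ·δᵢ = δ_bulk ⇒ f_C·(-45.9) + f_D·(-22.4) = -28.0 − (-9.799) = -18.201
Substitute f_D = 0.491 − f_C:
f_C·(-45.9 − -22.4) = -18.201 − 0.491×(-22.4) = -7.203
f_C = -7.203 / -23.5 = 0.3065

0.307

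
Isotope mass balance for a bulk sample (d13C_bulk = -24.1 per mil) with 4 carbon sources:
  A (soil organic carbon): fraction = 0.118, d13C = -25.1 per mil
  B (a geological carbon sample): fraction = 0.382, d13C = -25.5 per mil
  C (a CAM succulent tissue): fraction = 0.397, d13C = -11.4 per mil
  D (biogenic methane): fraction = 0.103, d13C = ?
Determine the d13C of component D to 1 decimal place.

-66.7 per mil

Isotope mass balance: δ_bulk = Σ fᵢ·δᵢ.
-24.1 = 0.118×(-25.1) + 0.382×(-25.5) + 0.397×(-11.4) + 0.103×δ_D
0.103·δ_D = -24.1 − (-17.229) = -6.871
δ_D = -6.871 / 0.103 = -66.71 per mil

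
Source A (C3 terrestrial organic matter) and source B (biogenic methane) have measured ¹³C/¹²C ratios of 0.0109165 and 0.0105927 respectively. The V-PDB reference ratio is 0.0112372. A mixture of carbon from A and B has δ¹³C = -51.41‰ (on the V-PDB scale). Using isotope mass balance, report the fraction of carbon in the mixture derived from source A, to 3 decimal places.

0.206

δ_A = (0.0109165/0.0112372 − 1)×1000 = (0.971461 − 1)×1000 = -28.539‰
δ_B = (0.0105927/0.0112372 − 1)×1000 = (0.942646 − 1)×1000 = -57.354‰
f_A = (δ_mix − δ_B)/(δ_A − δ_B) = (-51.41 − (-57.354))/(-28.539 − (-57.354))
f_A = 5.944 / 28.815 = 0.2063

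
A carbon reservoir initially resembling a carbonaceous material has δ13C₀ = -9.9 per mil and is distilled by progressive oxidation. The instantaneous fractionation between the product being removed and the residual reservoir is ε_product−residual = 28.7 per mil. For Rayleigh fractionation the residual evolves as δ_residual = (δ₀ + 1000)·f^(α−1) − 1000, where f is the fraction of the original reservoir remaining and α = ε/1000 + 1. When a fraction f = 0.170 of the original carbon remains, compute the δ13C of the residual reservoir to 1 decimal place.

-59.0 per mil

Rayleigh residual: δ_res = (δ₀ + 1000)·f^(α−1) − 1000
α = ε/1000 + 1 = 1.02870, so α − 1 = 0.02870
f^(α−1) = 0.170^(0.02870) = 0.950416
δ_res = (-9.9 + 1000) × 0.950416 − 1000 = 941.007 − 1000 = -58.99 per mil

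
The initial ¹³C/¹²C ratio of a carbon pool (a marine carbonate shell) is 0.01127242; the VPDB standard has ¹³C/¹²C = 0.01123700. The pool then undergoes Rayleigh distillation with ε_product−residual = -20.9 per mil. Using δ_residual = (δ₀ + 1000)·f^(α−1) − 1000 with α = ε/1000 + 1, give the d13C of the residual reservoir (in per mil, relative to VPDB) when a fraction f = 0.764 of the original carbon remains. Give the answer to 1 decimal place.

8.8 per mil

δ₀ = (0.01127242/0.01123700 − 1)×1000 = (1.003152 − 1)×1000 = 3.152 per mil
α − 1 = ε/1000 = -0.0209
f^(α−1) = 0.764^(-0.0209) = 1.005642
δ_res = (3.152 + 1000) × 1.005642 − 1000 = 1008.812 − 1000 = 8.81 per mil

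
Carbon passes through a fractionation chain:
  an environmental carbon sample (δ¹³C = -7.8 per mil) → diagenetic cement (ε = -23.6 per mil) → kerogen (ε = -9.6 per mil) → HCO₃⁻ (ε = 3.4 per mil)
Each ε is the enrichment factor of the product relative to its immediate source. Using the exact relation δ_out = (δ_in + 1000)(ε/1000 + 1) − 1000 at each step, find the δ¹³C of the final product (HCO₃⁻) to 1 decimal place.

step 1: δ = (-7.80 + 1000)·(-23.6/1000 + 1) − 1000 = -31.22 per mil
step 2: δ = (-31.22 + 1000)·(-9.6/1000 + 1) − 1000 = -40.52 per mil
step 3: δ = (-40.52 + 1000)·(3.4/1000 + 1) − 1000 = -37.25 per mil

-37.3 per mil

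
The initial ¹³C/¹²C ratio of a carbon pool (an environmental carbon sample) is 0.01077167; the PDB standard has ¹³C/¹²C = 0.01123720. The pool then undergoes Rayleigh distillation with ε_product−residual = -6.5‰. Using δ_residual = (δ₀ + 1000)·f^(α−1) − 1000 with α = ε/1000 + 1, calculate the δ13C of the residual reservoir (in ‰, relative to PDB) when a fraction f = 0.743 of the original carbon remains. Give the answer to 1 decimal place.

-39.6‰

δ₀ = (0.01077167/0.01123720 − 1)×1000 = (0.958572 − 1)×1000 = -41.428‰
α − 1 = ε/1000 = -0.0065
f^(α−1) = 0.743^(-0.0065) = 1.001933
δ_res = (-41.428 + 1000) × 1.001933 − 1000 = 960.425 − 1000 = -39.57‰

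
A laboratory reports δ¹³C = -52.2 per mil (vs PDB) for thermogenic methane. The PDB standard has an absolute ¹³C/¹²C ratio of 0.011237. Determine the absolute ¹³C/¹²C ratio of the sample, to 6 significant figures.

R_sample = R_standard × (δ¹³C/1000 + 1)
R_sample = 0.011237 × (-52.2/1000 + 1) = 0.011237 × 0.947800
R_sample = 0.0106504

0.0106504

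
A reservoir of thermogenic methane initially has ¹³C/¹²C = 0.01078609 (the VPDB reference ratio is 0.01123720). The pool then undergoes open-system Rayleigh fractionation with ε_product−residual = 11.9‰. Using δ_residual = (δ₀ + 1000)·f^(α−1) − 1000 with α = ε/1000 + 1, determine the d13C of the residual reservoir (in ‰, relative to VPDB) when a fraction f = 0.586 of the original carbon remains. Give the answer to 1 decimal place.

-46.2‰

δ₀ = (0.01078609/0.01123720 − 1)×1000 = (0.959856 − 1)×1000 = -40.144‰
α − 1 = ε/1000 = 0.0119
f^(α−1) = 0.586^(0.0119) = 0.993660
δ_res = (-40.144 + 1000) × 0.993660 − 1000 = 953.771 − 1000 = -46.23‰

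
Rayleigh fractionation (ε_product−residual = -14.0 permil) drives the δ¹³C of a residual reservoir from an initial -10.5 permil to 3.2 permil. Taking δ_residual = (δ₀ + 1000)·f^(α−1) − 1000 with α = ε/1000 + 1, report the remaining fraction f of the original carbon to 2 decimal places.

α − 1 = ε/1000 = -0.0140
(δ_res + 1000)/(δ₀ + 1000) = (3.2 + 1000)/(-10.5 + 1000) = 1003.2/989.5 = 1.013845
f = 1.013845^(1/-0.0140) = exp(ln(1.013845)/-0.0140) = exp(0.01375/-0.0140)
f = exp(-0.9822) = 0.3745

0.37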